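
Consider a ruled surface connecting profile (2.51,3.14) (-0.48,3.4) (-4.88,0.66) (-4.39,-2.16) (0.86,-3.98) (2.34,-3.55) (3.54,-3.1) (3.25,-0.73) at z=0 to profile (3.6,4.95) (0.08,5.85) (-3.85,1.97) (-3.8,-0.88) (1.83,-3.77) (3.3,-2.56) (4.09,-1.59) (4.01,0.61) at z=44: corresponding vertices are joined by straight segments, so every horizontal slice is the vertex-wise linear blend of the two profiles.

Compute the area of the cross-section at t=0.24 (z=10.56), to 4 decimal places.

Area at t=0.24: 47.3873

Cross-section at t=0.24: each vertex is (1-t)·p0[i] + t·p1[i].
  v1: (1-0.24)·(2.51,3.14) + 0.24·(3.6,4.95) = (2.7716,3.5744)
  v2: (1-0.24)·(-0.48,3.4) + 0.24·(0.08,5.85) = (-0.3456,3.9880)
  v3: (1-0.24)·(-4.88,0.66) + 0.24·(-3.85,1.97) = (-4.6328,0.9744)
  v4: (1-0.24)·(-4.39,-2.16) + 0.24·(-3.8,-0.88) = (-4.2484,-1.8528)
  v5: (1-0.24)·(0.86,-3.98) + 0.24·(1.83,-3.77) = (1.0928,-3.9296)
  v6: (1-0.24)·(2.34,-3.55) + 0.24·(3.3,-2.56) = (2.5704,-3.3124)
  v7: (1-0.24)·(3.54,-3.1) + 0.24·(4.09,-1.59) = (3.6720,-2.7376)
  v8: (1-0.24)·(3.25,-0.73) + 0.24·(4.01,0.61) = (3.4324,-0.4084)
Shoelace sum Σ(x_i·y_{i+1} − x_{i+1}·y_i):
  i=1: 2.7716·3.9880 − -0.3456·3.5744 = +12.2885 (running +12.2885)
  i=2: -0.3456·0.9744 − -4.6328·3.9880 = +18.1389 (running +30.4273)
  i=3: -4.6328·-1.8528 − -4.2484·0.9744 = +12.7233 (running +43.1506)
  i=4: -4.2484·-3.9296 − 1.0928·-1.8528 = +18.7193 (running +61.8699)
  i=5: 1.0928·-3.3124 − 2.5704·-3.9296 = +6.4809 (running +68.3507)
  i=6: 2.5704·-2.7376 − 3.6720·-3.3124 = +5.1264 (running +73.4771)
  i=7: 3.6720·-0.4084 − 3.4324·-2.7376 = +7.8969 (running +81.3740)
  i=8: 3.4324·3.5744 − 2.7716·-0.4084 = +13.4007 (running +94.7747)
Area = |Σ|/2 = |94.7747|/2 = 47.3873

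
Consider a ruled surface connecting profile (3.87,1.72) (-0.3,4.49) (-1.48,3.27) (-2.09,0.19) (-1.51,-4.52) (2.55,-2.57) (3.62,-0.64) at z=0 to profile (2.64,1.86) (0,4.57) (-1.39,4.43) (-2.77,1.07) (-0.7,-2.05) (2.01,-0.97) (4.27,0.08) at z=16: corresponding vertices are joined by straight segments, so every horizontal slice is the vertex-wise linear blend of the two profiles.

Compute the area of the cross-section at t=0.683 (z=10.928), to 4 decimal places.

Area at t=0.683: 29.1757

Cross-section at t=0.683: each vertex is (1-t)·p0[i] + t·p1[i].
  v1: (1-0.683)·(3.87,1.72) + 0.683·(2.64,1.86) = (3.0299,1.8156)
  v2: (1-0.683)·(-0.3,4.49) + 0.683·(0,4.57) = (-0.0951,4.5446)
  v3: (1-0.683)·(-1.48,3.27) + 0.683·(-1.39,4.43) = (-1.4185,4.0623)
  v4: (1-0.683)·(-2.09,0.19) + 0.683·(-2.77,1.07) = (-2.5544,0.7910)
  v5: (1-0.683)·(-1.51,-4.52) + 0.683·(-0.7,-2.05) = (-0.9568,-2.8330)
  v6: (1-0.683)·(2.55,-2.57) + 0.683·(2.01,-0.97) = (2.1812,-1.4772)
  v7: (1-0.683)·(3.62,-0.64) + 0.683·(4.27,0.08) = (4.0640,-0.1482)
Shoelace sum Σ(x_i·y_{i+1} − x_{i+1}·y_i):
  i=1: 3.0299·4.5446 − -0.0951·1.8156 = +13.9425 (running +13.9425)
  i=2: -0.0951·4.0623 − -1.4185·4.5446 = +6.0604 (running +20.0029)
  i=3: -1.4185·0.7910 − -2.5544·4.0623 = +9.2547 (running +29.2576)
  i=4: -2.5544·-2.8330 − -0.9568·0.7910 = +7.9935 (running +37.2512)
  i=5: -0.9568·-1.4772 − 2.1812·-2.8330 = +7.5926 (running +44.8438)
  i=6: 2.1812·-0.1482 − 4.0640·-1.4772 = +5.6799 (running +50.5237)
  i=7: 4.0640·1.8156 − 3.0299·-0.1482 = +7.8277 (running +58.3515)
Area = |Σ|/2 = |58.3515|/2 = 29.1757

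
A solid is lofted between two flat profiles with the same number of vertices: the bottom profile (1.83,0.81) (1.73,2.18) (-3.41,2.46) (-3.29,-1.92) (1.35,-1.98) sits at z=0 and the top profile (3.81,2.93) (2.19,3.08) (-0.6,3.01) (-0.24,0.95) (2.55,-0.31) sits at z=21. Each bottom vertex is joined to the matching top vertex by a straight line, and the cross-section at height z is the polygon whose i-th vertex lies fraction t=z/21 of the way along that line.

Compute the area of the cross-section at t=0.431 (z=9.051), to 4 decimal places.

Area at t=0.431: 15.8044

Cross-section at t=0.431: each vertex is (1-t)·p0[i] + t·p1[i].
  v1: (1-0.431)·(1.83,0.81) + 0.431·(3.81,2.93) = (2.6834,1.7237)
  v2: (1-0.431)·(1.73,2.18) + 0.431·(2.19,3.08) = (1.9283,2.5679)
  v3: (1-0.431)·(-3.41,2.46) + 0.431·(-0.6,3.01) = (-2.1989,2.6970)
  v4: (1-0.431)·(-3.29,-1.92) + 0.431·(-0.24,0.95) = (-1.9754,-0.6830)
  v5: (1-0.431)·(1.35,-1.98) + 0.431·(2.55,-0.31) = (1.8672,-1.2602)
Shoelace sum Σ(x_i·y_{i+1} − x_{i+1}·y_i):
  i=1: 2.6834·2.5679 − 1.9283·1.7237 = +3.5669 (running +3.5669)
  i=2: 1.9283·2.6970 − -2.1989·2.5679 = +10.8471 (running +14.4140)
  i=3: -2.1989·-0.6830 − -1.9754·2.6970 = +6.8298 (running +21.2438)
  i=4: -1.9754·-1.2602 − 1.8672·-0.6830 = +3.7649 (running +25.0087)
  i=5: 1.8672·1.7237 − 2.6834·-1.2602 = +6.6002 (running +31.6089)
Area = |Σ|/2 = |31.6089|/2 = 15.8044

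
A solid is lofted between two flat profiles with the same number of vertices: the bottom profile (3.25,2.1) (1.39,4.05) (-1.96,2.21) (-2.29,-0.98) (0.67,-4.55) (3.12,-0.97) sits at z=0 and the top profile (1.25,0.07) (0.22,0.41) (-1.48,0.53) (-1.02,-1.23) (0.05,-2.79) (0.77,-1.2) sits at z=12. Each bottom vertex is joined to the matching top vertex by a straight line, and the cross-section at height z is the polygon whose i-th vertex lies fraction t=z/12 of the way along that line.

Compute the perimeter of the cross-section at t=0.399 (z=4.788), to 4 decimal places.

Perimeter at t=0.399: 16.7252

Cross-section at t=0.399: each vertex is (1-t)·p0[i] + t·p1[i].
  v1: (1-0.399)·(3.25,2.1) + 0.399·(1.25,0.07) = (2.4520,1.2900)
  v2: (1-0.399)·(1.39,4.05) + 0.399·(0.22,0.41) = (0.9232,2.5976)
  v3: (1-0.399)·(-1.96,2.21) + 0.399·(-1.48,0.53) = (-1.7685,1.5397)
  v4: (1-0.399)·(-2.29,-0.98) + 0.399·(-1.02,-1.23) = (-1.7833,-1.0797)
  v5: (1-0.399)·(0.67,-4.55) + 0.399·(0.05,-2.79) = (0.4226,-3.8478)
  v6: (1-0.399)·(3.12,-0.97) + 0.399·(0.77,-1.2) = (2.1824,-1.0618)
Perimeter = Σ |v_{i+1} − v_i|:
  edge 1→2: √(-1.5288² + 1.3076²) = 2.0118 (running 2.0118)
  edge 2→3: √(-2.6916² + -1.0580²) = 2.8921 (running 4.9039)
  edge 3→4: √(-0.0148² + -2.6194²) = 2.6195 (running 7.5233)
  edge 4→5: √(2.2059² + -2.7680²) = 3.5395 (running 11.0628)
  edge 5→6: √(1.7597² + 2.7860²) = 3.2952 (running 14.3580)
  edge 6→1: √(0.2696² + 2.3518²) = 2.3672 (running 16.7252)
Perimeter = 16.7252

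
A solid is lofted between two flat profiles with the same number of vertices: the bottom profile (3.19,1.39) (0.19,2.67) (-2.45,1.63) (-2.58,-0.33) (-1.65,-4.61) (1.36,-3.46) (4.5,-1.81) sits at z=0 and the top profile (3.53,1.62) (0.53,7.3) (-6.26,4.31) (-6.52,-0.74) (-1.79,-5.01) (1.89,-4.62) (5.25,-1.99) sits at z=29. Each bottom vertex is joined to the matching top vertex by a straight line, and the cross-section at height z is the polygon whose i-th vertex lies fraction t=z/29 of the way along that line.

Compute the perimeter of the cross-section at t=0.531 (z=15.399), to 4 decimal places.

Cross-section at t=0.531: each vertex is (1-t)·p0[i] + t·p1[i].
  v1: (1-0.531)·(3.19,1.39) + 0.531·(3.53,1.62) = (3.3705,1.5121)
  v2: (1-0.531)·(0.19,2.67) + 0.531·(0.53,7.3) = (0.3705,5.1285)
  v3: (1-0.531)·(-2.45,1.63) + 0.531·(-6.26,4.31) = (-4.4731,3.0531)
  v4: (1-0.531)·(-2.58,-0.33) + 0.531·(-6.52,-0.74) = (-4.6721,-0.5477)
  v5: (1-0.531)·(-1.65,-4.61) + 0.531·(-1.79,-5.01) = (-1.7243,-4.8224)
  v6: (1-0.531)·(1.36,-3.46) + 0.531·(1.89,-4.62) = (1.6414,-4.0760)
  v7: (1-0.531)·(4.5,-1.81) + 0.531·(5.25,-1.99) = (4.8982,-1.9056)
Perimeter = Σ |v_{i+1} − v_i|:
  edge 1→2: √(-3.0000² + 3.6164²) = 4.6988 (running 4.6988)
  edge 2→3: √(-4.8437² + -2.0755²) = 5.2696 (running 9.9683)
  edge 3→4: √(-0.1990² + -3.6008²) = 3.6063 (running 13.5746)
  edge 4→5: √(2.9478² + -4.2747²) = 5.1925 (running 18.7672)
  edge 5→6: √(3.3658² + 0.7464²) = 3.4475 (running 22.2147)
  edge 6→7: √(3.2568² + 2.1704²) = 3.9137 (running 26.1285)
  edge 7→1: √(-1.5277² + 3.4177²) = 3.7436 (running 29.8721)
Perimeter = 29.8721

Perimeter at t=0.531: 29.8721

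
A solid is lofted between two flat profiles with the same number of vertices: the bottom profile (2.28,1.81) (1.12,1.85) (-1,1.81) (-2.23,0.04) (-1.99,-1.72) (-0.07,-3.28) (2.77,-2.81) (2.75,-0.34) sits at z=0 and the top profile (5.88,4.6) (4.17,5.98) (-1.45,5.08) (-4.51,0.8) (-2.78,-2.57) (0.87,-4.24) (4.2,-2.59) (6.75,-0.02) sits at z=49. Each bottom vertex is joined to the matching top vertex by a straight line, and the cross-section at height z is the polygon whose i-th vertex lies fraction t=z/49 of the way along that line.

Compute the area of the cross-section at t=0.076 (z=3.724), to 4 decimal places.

Area at t=0.076: 24.1380

Cross-section at t=0.076: each vertex is (1-t)·p0[i] + t·p1[i].
  v1: (1-0.076)·(2.28,1.81) + 0.076·(5.88,4.6) = (2.5536,2.0220)
  v2: (1-0.076)·(1.12,1.85) + 0.076·(4.17,5.98) = (1.3518,2.1639)
  v3: (1-0.076)·(-1,1.81) + 0.076·(-1.45,5.08) = (-1.0342,2.0585)
  v4: (1-0.076)·(-2.23,0.04) + 0.076·(-4.51,0.8) = (-2.4033,0.0978)
  v5: (1-0.076)·(-1.99,-1.72) + 0.076·(-2.78,-2.57) = (-2.0500,-1.7846)
  v6: (1-0.076)·(-0.07,-3.28) + 0.076·(0.87,-4.24) = (0.0014,-3.3530)
  v7: (1-0.076)·(2.77,-2.81) + 0.076·(4.2,-2.59) = (2.8787,-2.7933)
  v8: (1-0.076)·(2.75,-0.34) + 0.076·(6.75,-0.02) = (3.0540,-0.3157)
Shoelace sum Σ(x_i·y_{i+1} − x_{i+1}·y_i):
  i=1: 2.5536·2.1639 − 1.3518·2.0220 = +2.7923 (running +2.7923)
  i=2: 1.3518·2.0585 − -1.0342·2.1639 = +5.0206 (running +7.8129)
  i=3: -1.0342·0.0978 − -2.4033·2.0585 = +4.8461 (running +12.6590)
  i=4: -2.4033·-1.7846 − -2.0500·0.0978 = +4.4893 (running +17.1483)
  i=5: -2.0500·-3.3530 − 0.0014·-1.7846 = +6.8763 (running +24.0246)
  i=6: 0.0014·-2.7933 − 2.8787·-3.3530 = +9.6481 (running +33.6726)
  i=7: 2.8787·-0.3157 − 3.0540·-2.7933 = +7.6219 (running +41.2946)
  i=8: 3.0540·2.0220 − 2.5536·-0.3157 = +6.9814 (running +48.2760)
Area = |Σ|/2 = |48.2760|/2 = 24.1380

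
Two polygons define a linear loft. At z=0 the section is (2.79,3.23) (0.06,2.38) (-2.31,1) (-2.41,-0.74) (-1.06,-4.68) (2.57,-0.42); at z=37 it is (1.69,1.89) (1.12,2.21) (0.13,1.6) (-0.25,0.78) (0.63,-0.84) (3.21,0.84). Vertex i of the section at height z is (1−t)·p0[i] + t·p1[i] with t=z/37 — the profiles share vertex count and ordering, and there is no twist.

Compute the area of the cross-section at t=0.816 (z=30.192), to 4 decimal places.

Area at t=0.816: 8.2183

Cross-section at t=0.816: each vertex is (1-t)·p0[i] + t·p1[i].
  v1: (1-0.816)·(2.79,3.23) + 0.816·(1.69,1.89) = (1.8924,2.1366)
  v2: (1-0.816)·(0.06,2.38) + 0.816·(1.12,2.21) = (0.9250,2.2413)
  v3: (1-0.816)·(-2.31,1) + 0.816·(0.13,1.6) = (-0.3190,1.4896)
  v4: (1-0.816)·(-2.41,-0.74) + 0.816·(-0.25,0.78) = (-0.6474,0.5003)
  v5: (1-0.816)·(-1.06,-4.68) + 0.816·(0.63,-0.84) = (0.3190,-1.5466)
  v6: (1-0.816)·(2.57,-0.42) + 0.816·(3.21,0.84) = (3.0922,0.6082)
Shoelace sum Σ(x_i·y_{i+1} − x_{i+1}·y_i):
  i=1: 1.8924·2.2413 − 0.9250·2.1366 = +2.2652 (running +2.2652)
  i=2: 0.9250·1.4896 − -0.3190·2.2413 = +2.0927 (running +4.3579)
  i=3: -0.3190·0.5003 − -0.6474·1.4896 = +0.8048 (running +5.1627)
  i=4: -0.6474·-1.5466 − 0.3190·0.5003 = +0.8417 (running +6.0044)
  i=5: 0.3190·0.6082 − 3.0922·-1.5466 = +4.9764 (running +10.9808)
  i=6: 3.0922·2.1366 − 1.8924·0.6082 = +5.4559 (running +16.4366)
Area = |Σ|/2 = |16.4366|/2 = 8.2183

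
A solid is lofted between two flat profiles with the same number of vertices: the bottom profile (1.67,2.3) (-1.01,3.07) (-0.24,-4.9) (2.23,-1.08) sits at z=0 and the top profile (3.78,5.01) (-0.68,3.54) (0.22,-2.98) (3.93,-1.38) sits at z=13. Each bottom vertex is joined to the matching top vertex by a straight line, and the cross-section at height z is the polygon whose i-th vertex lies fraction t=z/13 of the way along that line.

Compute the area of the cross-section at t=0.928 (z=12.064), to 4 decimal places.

Cross-section at t=0.928: each vertex is (1-t)·p0[i] + t·p1[i].
  v1: (1-0.928)·(1.67,2.3) + 0.928·(3.78,5.01) = (3.6281,4.8149)
  v2: (1-0.928)·(-1.01,3.07) + 0.928·(-0.68,3.54) = (-0.7038,3.5062)
  v3: (1-0.928)·(-0.24,-4.9) + 0.928·(0.22,-2.98) = (0.1869,-3.1182)
  v4: (1-0.928)·(2.23,-1.08) + 0.928·(3.93,-1.38) = (3.8076,-1.3584)
Shoelace sum Σ(x_i·y_{i+1} − x_{i+1}·y_i):
  i=1: 3.6281·3.5062 − -0.7038·4.8149 = +16.1091 (running +16.1091)
  i=2: -0.7038·-3.1182 − 0.1869·3.5062 = +1.5393 (running +17.6484)
  i=3: 0.1869·-1.3584 − 3.8076·-3.1182 = +11.6192 (running +29.2676)
  i=4: 3.8076·4.8149 − 3.6281·-1.3584 = +23.2615 (running +52.5291)
Area = |Σ|/2 = |52.5291|/2 = 26.2645

Area at t=0.928: 26.2645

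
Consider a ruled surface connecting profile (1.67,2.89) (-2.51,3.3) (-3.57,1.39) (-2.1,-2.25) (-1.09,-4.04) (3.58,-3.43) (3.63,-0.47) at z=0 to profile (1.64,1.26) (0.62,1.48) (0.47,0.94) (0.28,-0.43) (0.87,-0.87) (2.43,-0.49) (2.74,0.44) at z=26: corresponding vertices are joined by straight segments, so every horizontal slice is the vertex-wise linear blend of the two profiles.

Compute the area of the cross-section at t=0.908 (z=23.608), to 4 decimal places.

Area at t=0.908: 5.7443

Cross-section at t=0.908: each vertex is (1-t)·p0[i] + t·p1[i].
  v1: (1-0.908)·(1.67,2.89) + 0.908·(1.64,1.26) = (1.6428,1.4100)
  v2: (1-0.908)·(-2.51,3.3) + 0.908·(0.62,1.48) = (0.3320,1.6474)
  v3: (1-0.908)·(-3.57,1.39) + 0.908·(0.47,0.94) = (0.0983,0.9814)
  v4: (1-0.908)·(-2.1,-2.25) + 0.908·(0.28,-0.43) = (0.0610,-0.5974)
  v5: (1-0.908)·(-1.09,-4.04) + 0.908·(0.87,-0.87) = (0.6897,-1.1616)
  v6: (1-0.908)·(3.58,-3.43) + 0.908·(2.43,-0.49) = (2.5358,-0.7605)
  v7: (1-0.908)·(3.63,-0.47) + 0.908·(2.74,0.44) = (2.8219,0.3563)
Shoelace sum Σ(x_i·y_{i+1} − x_{i+1}·y_i):
  i=1: 1.6428·1.6474 − 0.3320·1.4100 = +2.2382 (running +2.2382)
  i=2: 0.3320·0.9814 − 0.0983·1.6474 = +0.1639 (running +2.4021)
  i=3: 0.0983·-0.5974 − 0.0610·0.9814 = -0.1186 (running +2.2834)
  i=4: 0.0610·-1.1616 − 0.6897·-0.5974 = +0.3411 (running +2.6246)
  i=5: 0.6897·-0.7605 − 2.5358·-1.1616 = +2.4212 (running +5.0458)
  i=6: 2.5358·0.3563 − 2.8219·-0.7605 = +3.0494 (running +8.0952)
  i=7: 2.8219·1.4100 − 1.6428·0.3563 = +3.3935 (running +11.4887)
Area = |Σ|/2 = |11.4887|/2 = 5.7443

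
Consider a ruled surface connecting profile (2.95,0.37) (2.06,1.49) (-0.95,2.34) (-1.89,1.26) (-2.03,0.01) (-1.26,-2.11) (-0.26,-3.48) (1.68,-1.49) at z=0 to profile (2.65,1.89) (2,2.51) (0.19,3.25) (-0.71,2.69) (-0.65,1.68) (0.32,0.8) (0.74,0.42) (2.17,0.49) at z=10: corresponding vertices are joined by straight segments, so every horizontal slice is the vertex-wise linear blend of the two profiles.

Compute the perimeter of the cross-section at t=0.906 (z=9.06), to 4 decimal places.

Cross-section at t=0.906: each vertex is (1-t)·p0[i] + t·p1[i].
  v1: (1-0.906)·(2.95,0.37) + 0.906·(2.65,1.89) = (2.6782,1.7471)
  v2: (1-0.906)·(2.06,1.49) + 0.906·(2,2.51) = (2.0056,2.4141)
  v3: (1-0.906)·(-0.95,2.34) + 0.906·(0.19,3.25) = (0.0828,3.1645)
  v4: (1-0.906)·(-1.89,1.26) + 0.906·(-0.71,2.69) = (-0.8209,2.5556)
  v5: (1-0.906)·(-2.03,0.01) + 0.906·(-0.65,1.68) = (-0.7797,1.5230)
  v6: (1-0.906)·(-1.26,-2.11) + 0.906·(0.32,0.8) = (0.1715,0.5265)
  v7: (1-0.906)·(-0.26,-3.48) + 0.906·(0.74,0.42) = (0.6460,0.0534)
  v8: (1-0.906)·(1.68,-1.49) + 0.906·(2.17,0.49) = (2.1239,0.3039)
Perimeter = Σ |v_{i+1} − v_i|:
  edge 1→2: √(-0.6726² + 0.6670²) = 0.9472 (running 0.9472)
  edge 2→3: √(-1.9228² + 0.7503²) = 2.0640 (running 3.0112)
  edge 3→4: √(-0.9038² + -0.6089²) = 1.0897 (running 4.1010)
  edge 4→5: √(0.0412² + -1.0326²) = 1.0334 (running 5.1344)
  edge 5→6: √(0.9512² + -0.9966²) = 1.3776 (running 6.5120)
  edge 6→7: √(0.4745² + -0.4731²) = 0.6700 (running 7.1820)
  edge 7→8: √(1.4779² + 0.2505²) = 1.4990 (running 8.6811)
  edge 8→1: √(0.5543² + 1.4432²) = 1.5460 (running 10.2271)
Perimeter = 10.2271

Perimeter at t=0.906: 10.2271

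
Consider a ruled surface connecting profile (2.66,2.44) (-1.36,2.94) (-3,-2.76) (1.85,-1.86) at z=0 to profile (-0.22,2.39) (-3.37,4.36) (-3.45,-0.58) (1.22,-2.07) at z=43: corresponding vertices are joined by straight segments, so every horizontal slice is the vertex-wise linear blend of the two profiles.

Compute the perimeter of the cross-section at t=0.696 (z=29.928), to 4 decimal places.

Cross-section at t=0.696: each vertex is (1-t)·p0[i] + t·p1[i].
  v1: (1-0.696)·(2.66,2.44) + 0.696·(-0.22,2.39) = (0.6555,2.4052)
  v2: (1-0.696)·(-1.36,2.94) + 0.696·(-3.37,4.36) = (-2.7590,3.9283)
  v3: (1-0.696)·(-3,-2.76) + 0.696·(-3.45,-0.58) = (-3.3132,-1.2427)
  v4: (1-0.696)·(1.85,-1.86) + 0.696·(1.22,-2.07) = (1.4115,-2.0062)
Perimeter = Σ |v_{i+1} − v_i|:
  edge 1→2: √(-3.4145² + 1.5231²) = 3.7388 (running 3.7388)
  edge 2→3: √(-0.5542² + -5.1710²) = 5.2007 (running 8.9394)
  edge 3→4: √(4.7247² + -0.7634²) = 4.7860 (running 13.7255)
  edge 4→1: √(-0.7560² + 4.4114²) = 4.4757 (running 18.2011)
Perimeter = 18.2011

Perimeter at t=0.696: 18.2011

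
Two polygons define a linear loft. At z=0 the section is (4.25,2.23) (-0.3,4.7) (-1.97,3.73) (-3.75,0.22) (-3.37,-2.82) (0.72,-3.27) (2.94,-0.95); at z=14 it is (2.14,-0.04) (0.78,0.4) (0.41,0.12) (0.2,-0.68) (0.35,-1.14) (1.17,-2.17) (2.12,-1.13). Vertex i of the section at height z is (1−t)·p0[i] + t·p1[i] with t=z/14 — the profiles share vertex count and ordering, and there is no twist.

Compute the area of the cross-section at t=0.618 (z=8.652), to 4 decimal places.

Cross-section at t=0.618: each vertex is (1-t)·p0[i] + t·p1[i].
  v1: (1-0.618)·(4.25,2.23) + 0.618·(2.14,-0.04) = (2.9460,0.8271)
  v2: (1-0.618)·(-0.3,4.7) + 0.618·(0.78,0.4) = (0.3674,2.0426)
  v3: (1-0.618)·(-1.97,3.73) + 0.618·(0.41,0.12) = (-0.4992,1.4990)
  v4: (1-0.618)·(-3.75,0.22) + 0.618·(0.2,-0.68) = (-1.3089,-0.3362)
  v5: (1-0.618)·(-3.37,-2.82) + 0.618·(0.35,-1.14) = (-1.0710,-1.7818)
  v6: (1-0.618)·(0.72,-3.27) + 0.618·(1.17,-2.17) = (0.9981,-2.5902)
  v7: (1-0.618)·(2.94,-0.95) + 0.618·(2.12,-1.13) = (2.4332,-1.0612)
Shoelace sum Σ(x_i·y_{i+1} − x_{i+1}·y_i):
  i=1: 2.9460·2.0426 − 0.3674·0.8271 = +5.7136 (running +5.7136)
  i=2: 0.3674·1.4990 − -0.4992·2.0426 = +1.5704 (running +7.2840)
  i=3: -0.4992·-0.3362 − -1.3089·1.4990 = +2.1299 (running +9.4139)
  i=4: -1.3089·-1.7818 − -1.0710·-0.3362 = +1.9721 (running +11.3859)
  i=5: -1.0710·-2.5902 − 0.9981·-1.7818 = +4.5526 (running +15.9385)
  i=6: 0.9981·-1.0612 − 2.4332·-2.5902 = +5.2434 (running +21.1819)
  i=7: 2.4332·0.8271 − 2.9460·-1.0612 = +5.1391 (running +26.3209)
Area = |Σ|/2 = |26.3209|/2 = 13.1605

Area at t=0.618: 13.1605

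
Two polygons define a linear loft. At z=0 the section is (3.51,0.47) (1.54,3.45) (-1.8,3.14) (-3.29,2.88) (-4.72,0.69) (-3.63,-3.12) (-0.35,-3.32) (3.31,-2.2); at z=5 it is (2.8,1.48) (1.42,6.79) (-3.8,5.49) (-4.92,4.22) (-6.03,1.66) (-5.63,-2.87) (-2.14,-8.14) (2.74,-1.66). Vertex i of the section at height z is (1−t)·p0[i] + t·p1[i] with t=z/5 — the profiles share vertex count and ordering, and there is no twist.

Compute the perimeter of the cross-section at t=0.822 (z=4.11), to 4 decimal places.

Perimeter at t=0.822: 34.7810

Cross-section at t=0.822: each vertex is (1-t)·p0[i] + t·p1[i].
  v1: (1-0.822)·(3.51,0.47) + 0.822·(2.8,1.48) = (2.9264,1.3002)
  v2: (1-0.822)·(1.54,3.45) + 0.822·(1.42,6.79) = (1.4414,6.1955)
  v3: (1-0.822)·(-1.8,3.14) + 0.822·(-3.8,5.49) = (-3.4440,5.0717)
  v4: (1-0.822)·(-3.29,2.88) + 0.822·(-4.92,4.22) = (-4.6299,3.9815)
  v5: (1-0.822)·(-4.72,0.69) + 0.822·(-6.03,1.66) = (-5.7968,1.4873)
  v6: (1-0.822)·(-3.63,-3.12) + 0.822·(-5.63,-2.87) = (-5.2740,-2.9145)
  v7: (1-0.822)·(-0.35,-3.32) + 0.822·(-2.14,-8.14) = (-1.8214,-7.2820)
  v8: (1-0.822)·(3.31,-2.2) + 0.822·(2.74,-1.66) = (2.8415,-1.7561)
Perimeter = Σ |v_{i+1} − v_i|:
  edge 1→2: √(-1.4850² + 4.8953²) = 5.1156 (running 5.1156)
  edge 2→3: √(-4.8854² + -1.1238²) = 5.0129 (running 10.1285)
  edge 3→4: √(-1.1859² + -1.0902²) = 1.6109 (running 11.7393)
  edge 4→5: √(-1.1670² + -2.4941²) = 2.7536 (running 14.4930)
  edge 5→6: √(0.5228² + -4.4018²) = 4.4328 (running 18.9258)
  edge 6→7: √(3.4526² + -4.3675²) = 5.5674 (running 24.4932)
  edge 7→8: √(4.6628² + 5.5259²) = 7.2303 (running 31.7235)
  edge 8→1: √(0.0849² + 3.0563²) = 3.0575 (running 34.7810)
Perimeter = 34.7810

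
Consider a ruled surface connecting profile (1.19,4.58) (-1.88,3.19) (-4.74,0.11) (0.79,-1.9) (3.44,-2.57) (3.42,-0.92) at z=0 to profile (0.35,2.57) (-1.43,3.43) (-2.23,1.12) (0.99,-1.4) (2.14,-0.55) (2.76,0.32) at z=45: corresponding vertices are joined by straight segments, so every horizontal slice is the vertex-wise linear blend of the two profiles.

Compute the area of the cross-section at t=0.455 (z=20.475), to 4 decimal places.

Area at t=0.455: 22.2033

Cross-section at t=0.455: each vertex is (1-t)·p0[i] + t·p1[i].
  v1: (1-0.455)·(1.19,4.58) + 0.455·(0.35,2.57) = (0.8078,3.6654)
  v2: (1-0.455)·(-1.88,3.19) + 0.455·(-1.43,3.43) = (-1.6752,3.2992)
  v3: (1-0.455)·(-4.74,0.11) + 0.455·(-2.23,1.12) = (-3.5979,0.5696)
  v4: (1-0.455)·(0.79,-1.9) + 0.455·(0.99,-1.4) = (0.8810,-1.6725)
  v5: (1-0.455)·(3.44,-2.57) + 0.455·(2.14,-0.55) = (2.8485,-1.6509)
  v6: (1-0.455)·(3.42,-0.92) + 0.455·(2.76,0.32) = (3.1197,-0.3558)
Shoelace sum Σ(x_i·y_{i+1} − x_{i+1}·y_i):
  i=1: 0.8078·3.2992 − -1.6752·3.6654 = +8.8056 (running +8.8056)
  i=2: -1.6752·0.5696 − -3.5979·3.2992 = +10.9162 (running +19.7219)
  i=3: -3.5979·-1.6725 − 0.8810·0.5696 = +5.5158 (running +25.2377)
  i=4: 0.8810·-1.6509 − 2.8485·-1.6725 = +3.3097 (running +28.5473)
  i=5: 2.8485·-0.3558 − 3.1197·-1.6509 = +4.1368 (running +32.6841)
  i=6: 3.1197·3.6654 − 0.8078·-0.3558 = +11.7225 (running +44.4067)
Area = |Σ|/2 = |44.4067|/2 = 22.2033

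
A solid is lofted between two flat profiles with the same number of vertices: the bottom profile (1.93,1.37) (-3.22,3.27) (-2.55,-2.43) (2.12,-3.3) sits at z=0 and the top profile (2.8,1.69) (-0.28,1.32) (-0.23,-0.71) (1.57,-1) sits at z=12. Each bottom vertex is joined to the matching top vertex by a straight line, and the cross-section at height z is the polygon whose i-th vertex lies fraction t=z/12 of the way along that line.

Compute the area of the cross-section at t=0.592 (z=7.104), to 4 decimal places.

Area at t=0.592: 12.2047

Cross-section at t=0.592: each vertex is (1-t)·p0[i] + t·p1[i].
  v1: (1-0.592)·(1.93,1.37) + 0.592·(2.8,1.69) = (2.4450,1.5594)
  v2: (1-0.592)·(-3.22,3.27) + 0.592·(-0.28,1.32) = (-1.4795,2.1156)
  v3: (1-0.592)·(-2.55,-2.43) + 0.592·(-0.23,-0.71) = (-1.1766,-1.4118)
  v4: (1-0.592)·(2.12,-3.3) + 0.592·(1.57,-1) = (1.7944,-1.9384)
Shoelace sum Σ(x_i·y_{i+1} − x_{i+1}·y_i):
  i=1: 2.4450·2.1156 − -1.4795·1.5594 = +7.4799 (running +7.4799)
  i=2: -1.4795·-1.4118 − -1.1766·2.1156 = +4.5779 (running +12.0578)
  i=3: -1.1766·-1.9384 − 1.7944·-1.4118 = +4.8139 (running +16.8717)
  i=4: 1.7944·1.5594 − 2.4450·-1.9384 = +7.5377 (running +24.4094)
Area = |Σ|/2 = |24.4094|/2 = 12.2047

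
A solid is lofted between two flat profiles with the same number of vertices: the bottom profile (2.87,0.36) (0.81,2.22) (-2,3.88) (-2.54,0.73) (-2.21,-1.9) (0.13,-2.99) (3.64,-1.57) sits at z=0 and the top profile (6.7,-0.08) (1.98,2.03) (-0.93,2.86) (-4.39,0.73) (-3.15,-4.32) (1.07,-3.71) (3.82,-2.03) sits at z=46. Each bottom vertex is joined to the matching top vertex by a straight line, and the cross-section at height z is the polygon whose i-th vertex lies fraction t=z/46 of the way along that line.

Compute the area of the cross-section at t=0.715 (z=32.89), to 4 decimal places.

Cross-section at t=0.715: each vertex is (1-t)·p0[i] + t·p1[i].
  v1: (1-0.715)·(2.87,0.36) + 0.715·(6.7,-0.08) = (5.6084,0.0454)
  v2: (1-0.715)·(0.81,2.22) + 0.715·(1.98,2.03) = (1.6465,2.0842)
  v3: (1-0.715)·(-2,3.88) + 0.715·(-0.93,2.86) = (-1.2349,3.1507)
  v4: (1-0.715)·(-2.54,0.73) + 0.715·(-4.39,0.73) = (-3.8627,0.7300)
  v5: (1-0.715)·(-2.21,-1.9) + 0.715·(-3.15,-4.32) = (-2.8821,-3.6303)
  v6: (1-0.715)·(0.13,-2.99) + 0.715·(1.07,-3.71) = (0.8021,-3.5048)
  v7: (1-0.715)·(3.64,-1.57) + 0.715·(3.82,-2.03) = (3.7687,-1.8989)
Shoelace sum Σ(x_i·y_{i+1} − x_{i+1}·y_i):
  i=1: 5.6084·2.0842 − 1.6465·0.0454 = +11.6141 (running +11.6141)
  i=2: 1.6465·3.1507 − -1.2349·2.0842 = +7.7616 (running +19.3757)
  i=3: -1.2349·0.7300 − -3.8627·3.1507 = +11.2689 (running +30.6446)
  i=4: -3.8627·-3.6303 − -2.8821·0.7300 = +16.1269 (running +46.7714)
  i=5: -2.8821·-3.5048 − 0.8021·-3.6303 = +13.0130 (running +59.7845)
  i=6: 0.8021·-1.8989 − 3.7687·-3.5048 = +11.6854 (running +71.4699)
  i=7: 3.7687·0.0454 − 5.6084·-1.8989 = +10.8210 (running +82.2909)
Area = |Σ|/2 = |82.2909|/2 = 41.1454

Area at t=0.715: 41.1454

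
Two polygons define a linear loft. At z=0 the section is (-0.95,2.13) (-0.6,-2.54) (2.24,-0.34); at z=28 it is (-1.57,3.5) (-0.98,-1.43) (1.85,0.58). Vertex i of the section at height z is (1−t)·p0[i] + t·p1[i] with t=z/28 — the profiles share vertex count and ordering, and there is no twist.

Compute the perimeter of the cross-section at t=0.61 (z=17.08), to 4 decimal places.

Cross-section at t=0.61: each vertex is (1-t)·p0[i] + t·p1[i].
  v1: (1-0.61)·(-0.95,2.13) + 0.61·(-1.57,3.5) = (-1.3282,2.9657)
  v2: (1-0.61)·(-0.6,-2.54) + 0.61·(-0.98,-1.43) = (-0.8318,-1.8629)
  v3: (1-0.61)·(2.24,-0.34) + 0.61·(1.85,0.58) = (2.0021,0.2212)
Perimeter = Σ |v_{i+1} − v_i|:
  edge 1→2: √(0.4964² + -4.8286²) = 4.8540 (running 4.8540)
  edge 2→3: √(2.8339² + 2.0841²) = 3.5177 (running 8.3718)
  edge 3→1: √(-3.3303² + 2.7445²) = 4.3155 (running 12.6872)
Perimeter = 12.6872

Perimeter at t=0.61: 12.6872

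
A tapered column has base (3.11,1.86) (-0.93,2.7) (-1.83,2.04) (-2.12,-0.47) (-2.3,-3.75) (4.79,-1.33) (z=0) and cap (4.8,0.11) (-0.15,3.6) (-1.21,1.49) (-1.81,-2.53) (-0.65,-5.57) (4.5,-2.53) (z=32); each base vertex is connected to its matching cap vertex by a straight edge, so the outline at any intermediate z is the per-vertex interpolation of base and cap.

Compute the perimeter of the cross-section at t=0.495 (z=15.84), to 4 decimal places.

Perimeter at t=0.495: 22.8645

Cross-section at t=0.495: each vertex is (1-t)·p0[i] + t·p1[i].
  v1: (1-0.495)·(3.11,1.86) + 0.495·(4.8,0.11) = (3.9465,0.9938)
  v2: (1-0.495)·(-0.93,2.7) + 0.495·(-0.15,3.6) = (-0.5439,3.1455)
  v3: (1-0.495)·(-1.83,2.04) + 0.495·(-1.21,1.49) = (-1.5231,1.7677)
  v4: (1-0.495)·(-2.12,-0.47) + 0.495·(-1.81,-2.53) = (-1.9666,-1.4897)
  v5: (1-0.495)·(-2.3,-3.75) + 0.495·(-0.65,-5.57) = (-1.4832,-4.6509)
  v6: (1-0.495)·(4.79,-1.33) + 0.495·(4.5,-2.53) = (4.6464,-1.9240)
Perimeter = Σ |v_{i+1} − v_i|:
  edge 1→2: √(-4.4905² + 2.1518²) = 4.9794 (running 4.9794)
  edge 2→3: √(-0.9792² + -1.3778²) = 1.6903 (running 6.6696)
  edge 3→4: √(-0.4435² + -3.2574²) = 3.2875 (running 9.9571)
  edge 4→5: √(0.4833² + -3.1612²) = 3.1979 (running 13.1551)
  edge 5→6: √(6.1297² + 2.7269²) = 6.7089 (running 19.8640)
  edge 6→1: √(-0.6999² + 2.9177²) = 3.0005 (running 22.8645)
Perimeter = 22.8645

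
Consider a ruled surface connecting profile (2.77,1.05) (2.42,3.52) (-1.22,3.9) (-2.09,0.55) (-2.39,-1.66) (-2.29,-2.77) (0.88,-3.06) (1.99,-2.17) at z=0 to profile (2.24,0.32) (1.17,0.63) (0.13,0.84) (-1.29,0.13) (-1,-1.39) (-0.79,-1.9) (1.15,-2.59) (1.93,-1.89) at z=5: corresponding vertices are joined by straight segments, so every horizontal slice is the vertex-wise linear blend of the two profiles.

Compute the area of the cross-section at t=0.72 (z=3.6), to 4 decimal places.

Cross-section at t=0.72: each vertex is (1-t)·p0[i] + t·p1[i].
  v1: (1-0.72)·(2.77,1.05) + 0.72·(2.24,0.32) = (2.3884,0.5244)
  v2: (1-0.72)·(2.42,3.52) + 0.72·(1.17,0.63) = (1.5200,1.4392)
  v3: (1-0.72)·(-1.22,3.9) + 0.72·(0.13,0.84) = (-0.2480,1.6968)
  v4: (1-0.72)·(-2.09,0.55) + 0.72·(-1.29,0.13) = (-1.5140,0.2476)
  v5: (1-0.72)·(-2.39,-1.66) + 0.72·(-1,-1.39) = (-1.3892,-1.4656)
  v6: (1-0.72)·(-2.29,-2.77) + 0.72·(-0.79,-1.9) = (-1.2100,-2.1436)
  v7: (1-0.72)·(0.88,-3.06) + 0.72·(1.15,-2.59) = (1.0744,-2.7216)
  v8: (1-0.72)·(1.99,-2.17) + 0.72·(1.93,-1.89) = (1.9468,-1.9684)
Shoelace sum Σ(x_i·y_{i+1} − x_{i+1}·y_i):
  i=1: 2.3884·1.4392 − 1.5200·0.5244 = +2.6403 (running +2.6403)
  i=2: 1.5200·1.6968 − -0.2480·1.4392 = +2.9361 (running +5.5764)
  i=3: -0.2480·0.2476 − -1.5140·1.6968 = +2.5076 (running +8.0839)
  i=4: -1.5140·-1.4656 − -1.3892·0.2476 = +2.5629 (running +10.6468)
  i=5: -1.3892·-2.1436 − -1.2100·-1.4656 = +1.2045 (running +11.8513)
  i=6: -1.2100·-2.7216 − 1.0744·-2.1436 = +5.5962 (running +17.4475)
  i=7: 1.0744·-1.9684 − 1.9468·-2.7216 = +3.1836 (running +20.6311)
  i=8: 1.9468·0.5244 − 2.3884·-1.9684 = +5.7222 (running +26.3533)
Area = |Σ|/2 = |26.3533|/2 = 13.1767

Area at t=0.72: 13.1767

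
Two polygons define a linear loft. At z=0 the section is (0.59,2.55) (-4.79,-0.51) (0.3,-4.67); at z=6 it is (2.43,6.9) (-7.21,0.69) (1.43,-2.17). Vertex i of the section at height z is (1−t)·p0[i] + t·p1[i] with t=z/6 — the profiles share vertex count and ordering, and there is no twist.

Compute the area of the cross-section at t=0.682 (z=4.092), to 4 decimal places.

Area at t=0.682: 33.1206

Cross-section at t=0.682: each vertex is (1-t)·p0[i] + t·p1[i].
  v1: (1-0.682)·(0.59,2.55) + 0.682·(2.43,6.9) = (1.8449,5.5167)
  v2: (1-0.682)·(-4.79,-0.51) + 0.682·(-7.21,0.69) = (-6.4404,0.3084)
  v3: (1-0.682)·(0.3,-4.67) + 0.682·(1.43,-2.17) = (1.0707,-2.9650)
Shoelace sum Σ(x_i·y_{i+1} − x_{i+1}·y_i):
  i=1: 1.8449·0.3084 − -6.4404·5.5167 = +36.0989 (running +36.0989)
  i=2: -6.4404·-2.9650 − 1.0707·0.3084 = +18.7657 (running +54.8646)
  i=3: 1.0707·5.5167 − 1.8449·-2.9650 = +11.3766 (running +66.2412)
Area = |Σ|/2 = |66.2412|/2 = 33.1206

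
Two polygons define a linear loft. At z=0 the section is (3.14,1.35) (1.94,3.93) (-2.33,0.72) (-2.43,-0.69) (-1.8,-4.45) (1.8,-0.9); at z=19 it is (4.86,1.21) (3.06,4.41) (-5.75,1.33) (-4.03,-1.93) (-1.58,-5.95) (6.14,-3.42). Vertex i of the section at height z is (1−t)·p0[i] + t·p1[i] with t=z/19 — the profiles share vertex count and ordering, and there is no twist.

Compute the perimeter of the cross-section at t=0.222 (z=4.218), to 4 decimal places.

Cross-section at t=0.222: each vertex is (1-t)·p0[i] + t·p1[i].
  v1: (1-0.222)·(3.14,1.35) + 0.222·(4.86,1.21) = (3.5218,1.3189)
  v2: (1-0.222)·(1.94,3.93) + 0.222·(3.06,4.41) = (2.1886,4.0366)
  v3: (1-0.222)·(-2.33,0.72) + 0.222·(-5.75,1.33) = (-3.0892,0.8554)
  v4: (1-0.222)·(-2.43,-0.69) + 0.222·(-4.03,-1.93) = (-2.7852,-0.9653)
  v5: (1-0.222)·(-1.8,-4.45) + 0.222·(-1.58,-5.95) = (-1.7512,-4.7830)
  v6: (1-0.222)·(1.8,-0.9) + 0.222·(6.14,-3.42) = (2.7635,-1.4594)
Perimeter = Σ |v_{i+1} − v_i|:
  edge 1→2: √(-1.3332² + 2.7176²) = 3.0270 (running 3.0270)
  edge 2→3: √(-5.2779² + -3.1811²) = 6.1624 (running 9.1895)
  edge 3→4: √(0.3040² + -1.8207²) = 1.8459 (running 11.0354)
  edge 4→5: √(1.0340² + -3.8177²) = 3.9553 (running 14.9907)
  edge 5→6: √(4.5146² + 3.3236²) = 5.6061 (running 20.5967)
  edge 6→1: √(0.7584² + 2.7784²) = 2.8800 (running 23.4767)
Perimeter = 23.4767

Perimeter at t=0.222: 23.4767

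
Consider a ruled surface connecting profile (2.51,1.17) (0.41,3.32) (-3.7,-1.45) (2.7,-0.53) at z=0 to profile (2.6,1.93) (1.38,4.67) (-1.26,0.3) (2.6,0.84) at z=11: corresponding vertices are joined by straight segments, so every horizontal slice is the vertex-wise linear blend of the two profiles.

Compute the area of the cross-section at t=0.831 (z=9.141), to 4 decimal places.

Area at t=0.831: 9.4185

Cross-section at t=0.831: each vertex is (1-t)·p0[i] + t·p1[i].
  v1: (1-0.831)·(2.51,1.17) + 0.831·(2.6,1.93) = (2.5848,1.8016)
  v2: (1-0.831)·(0.41,3.32) + 0.831·(1.38,4.67) = (1.2161,4.4418)
  v3: (1-0.831)·(-3.7,-1.45) + 0.831·(-1.26,0.3) = (-1.6724,0.0042)
  v4: (1-0.831)·(2.7,-0.53) + 0.831·(2.6,0.84) = (2.6169,0.6085)
Shoelace sum Σ(x_i·y_{i+1} − x_{i+1}·y_i):
  i=1: 2.5848·4.4418 − 1.2161·1.8016 = +9.2904 (running +9.2904)
  i=2: 1.2161·0.0042 − -1.6724·4.4418 = +7.4335 (running +16.7240)
  i=3: -1.6724·0.6085 − 2.6169·0.0042 = -1.0287 (running +15.6953)
  i=4: 2.6169·1.8016 − 2.5848·0.6085 = +3.1417 (running +18.8370)
Area = |Σ|/2 = |18.8370|/2 = 9.4185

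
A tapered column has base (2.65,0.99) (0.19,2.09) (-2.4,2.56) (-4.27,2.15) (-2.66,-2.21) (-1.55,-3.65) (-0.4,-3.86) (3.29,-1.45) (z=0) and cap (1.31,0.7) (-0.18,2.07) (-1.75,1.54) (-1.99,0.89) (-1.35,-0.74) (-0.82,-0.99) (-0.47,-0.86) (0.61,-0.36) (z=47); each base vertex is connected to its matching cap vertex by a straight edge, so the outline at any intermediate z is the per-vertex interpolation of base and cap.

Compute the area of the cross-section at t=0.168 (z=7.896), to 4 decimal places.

Area at t=0.168: 25.7552

Cross-section at t=0.168: each vertex is (1-t)·p0[i] + t·p1[i].
  v1: (1-0.168)·(2.65,0.99) + 0.168·(1.31,0.7) = (2.4249,0.9413)
  v2: (1-0.168)·(0.19,2.09) + 0.168·(-0.18,2.07) = (0.1278,2.0866)
  v3: (1-0.168)·(-2.4,2.56) + 0.168·(-1.75,1.54) = (-2.2908,2.3886)
  v4: (1-0.168)·(-4.27,2.15) + 0.168·(-1.99,0.89) = (-3.8870,1.9383)
  v5: (1-0.168)·(-2.66,-2.21) + 0.168·(-1.35,-0.74) = (-2.4399,-1.9630)
  v6: (1-0.168)·(-1.55,-3.65) + 0.168·(-0.82,-0.99) = (-1.4274,-3.2031)
  v7: (1-0.168)·(-0.4,-3.86) + 0.168·(-0.47,-0.86) = (-0.4118,-3.3560)
  v8: (1-0.168)·(3.29,-1.45) + 0.168·(0.61,-0.36) = (2.8398,-1.2669)
Shoelace sum Σ(x_i·y_{i+1} − x_{i+1}·y_i):
  i=1: 2.4249·2.0866 − 0.1278·0.9413 = +4.9395 (running +4.9395)
  i=2: 0.1278·2.3886 − -2.2908·2.0866 = +5.0854 (running +10.0250)
  i=3: -2.2908·1.9383 − -3.8870·2.3886 = +4.8442 (running +14.8692)
  i=4: -3.8870·-1.9630 − -2.4399·1.9383 = +12.3596 (running +27.2288)
  i=5: -2.4399·-3.2031 − -1.4274·-1.9630 = +5.0134 (running +32.2422)
  i=6: -1.4274·-3.3560 − -0.4118·-3.2031 = +3.4713 (running +35.7135)
  i=7: -0.4118·-1.2669 − 2.8398·-3.3560 = +10.0519 (running +45.7654)
  i=8: 2.8398·0.9413 − 2.4249·-1.2669 = +5.7450 (running +51.5104)
Area = |Σ|/2 = |51.5104|/2 = 25.7552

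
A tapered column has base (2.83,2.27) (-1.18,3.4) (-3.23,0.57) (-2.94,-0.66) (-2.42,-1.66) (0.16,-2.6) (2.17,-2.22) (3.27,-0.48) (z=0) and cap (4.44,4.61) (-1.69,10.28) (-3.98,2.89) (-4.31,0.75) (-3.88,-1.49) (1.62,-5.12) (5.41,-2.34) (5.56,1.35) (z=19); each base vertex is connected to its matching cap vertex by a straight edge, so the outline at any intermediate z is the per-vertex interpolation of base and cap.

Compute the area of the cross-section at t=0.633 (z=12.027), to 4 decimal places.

Cross-section at t=0.633: each vertex is (1-t)·p0[i] + t·p1[i].
  v1: (1-0.633)·(2.83,2.27) + 0.633·(4.44,4.61) = (3.8491,3.7512)
  v2: (1-0.633)·(-1.18,3.4) + 0.633·(-1.69,10.28) = (-1.5028,7.7550)
  v3: (1-0.633)·(-3.23,0.57) + 0.633·(-3.98,2.89) = (-3.7048,2.0386)
  v4: (1-0.633)·(-2.94,-0.66) + 0.633·(-4.31,0.75) = (-3.8072,0.2325)
  v5: (1-0.633)·(-2.42,-1.66) + 0.633·(-3.88,-1.49) = (-3.3442,-1.5524)
  v6: (1-0.633)·(0.16,-2.6) + 0.633·(1.62,-5.12) = (1.0842,-4.1952)
  v7: (1-0.633)·(2.17,-2.22) + 0.633·(5.41,-2.34) = (4.2209,-2.2960)
  v8: (1-0.633)·(3.27,-0.48) + 0.633·(5.56,1.35) = (4.7196,0.6784)
Shoelace sum Σ(x_i·y_{i+1} − x_{i+1}·y_i):
  i=1: 3.8491·7.7550 − -1.5028·3.7512 = +35.4876 (running +35.4876)
  i=2: -1.5028·2.0386 − -3.7048·7.7550 = +25.6669 (running +61.1545)
  i=3: -3.7048·0.2325 − -3.8072·2.0386 = +6.8998 (running +68.0542)
  i=4: -3.8072·-1.5524 − -3.3442·0.2325 = +6.6879 (running +74.7421)
  i=5: -3.3442·-4.1952 − 1.0842·-1.5524 = +15.7124 (running +90.4546)
  i=6: 1.0842·-2.2960 − 4.2209·-4.1952 = +15.2182 (running +105.6728)
  i=7: 4.2209·0.6784 − 4.7196·-2.2960 = +13.6994 (running +119.3722)
  i=8: 4.7196·3.7512 − 3.8491·0.6784 = +15.0929 (running +134.4651)
Area = |Σ|/2 = |134.4651|/2 = 67.2325

Area at t=0.633: 67.2325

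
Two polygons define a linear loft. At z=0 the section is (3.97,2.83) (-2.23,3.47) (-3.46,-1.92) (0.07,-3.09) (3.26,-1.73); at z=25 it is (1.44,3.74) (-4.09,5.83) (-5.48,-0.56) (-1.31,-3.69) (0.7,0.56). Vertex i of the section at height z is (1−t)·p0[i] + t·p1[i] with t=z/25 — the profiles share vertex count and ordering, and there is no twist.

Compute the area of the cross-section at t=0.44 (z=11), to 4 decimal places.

Cross-section at t=0.44: each vertex is (1-t)·p0[i] + t·p1[i].
  v1: (1-0.44)·(3.97,2.83) + 0.44·(1.44,3.74) = (2.8568,3.2304)
  v2: (1-0.44)·(-2.23,3.47) + 0.44·(-4.09,5.83) = (-3.0484,4.5084)
  v3: (1-0.44)·(-3.46,-1.92) + 0.44·(-5.48,-0.56) = (-4.3488,-1.3216)
  v4: (1-0.44)·(0.07,-3.09) + 0.44·(-1.31,-3.69) = (-0.5372,-3.3540)
  v5: (1-0.44)·(3.26,-1.73) + 0.44·(0.7,0.56) = (2.1336,-0.7224)
Shoelace sum Σ(x_i·y_{i+1} − x_{i+1}·y_i):
  i=1: 2.8568·4.5084 − -3.0484·3.2304 = +22.7271 (running +22.7271)
  i=2: -3.0484·-1.3216 − -4.3488·4.5084 = +23.6349 (running +46.3620)
  i=3: -4.3488·-3.3540 − -0.5372·-1.3216 = +13.8759 (running +60.2380)
  i=4: -0.5372·-0.7224 − 2.1336·-3.3540 = +7.5442 (running +67.7821)
  i=5: 2.1336·3.2304 − 2.8568·-0.7224 = +8.9561 (running +76.7383)
Area = |Σ|/2 = |76.7383|/2 = 38.3691

Area at t=0.44: 38.3691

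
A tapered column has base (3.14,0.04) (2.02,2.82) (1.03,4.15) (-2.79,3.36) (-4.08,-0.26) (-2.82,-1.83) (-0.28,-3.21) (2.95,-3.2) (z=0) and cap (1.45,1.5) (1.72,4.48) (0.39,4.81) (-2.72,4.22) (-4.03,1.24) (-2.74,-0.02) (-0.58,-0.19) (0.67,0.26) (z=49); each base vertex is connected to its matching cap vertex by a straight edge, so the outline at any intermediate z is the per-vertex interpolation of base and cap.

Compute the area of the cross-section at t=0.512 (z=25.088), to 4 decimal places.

Cross-section at t=0.512: each vertex is (1-t)·p0[i] + t·p1[i].
  v1: (1-0.512)·(3.14,0.04) + 0.512·(1.45,1.5) = (2.2747,0.7875)
  v2: (1-0.512)·(2.02,2.82) + 0.512·(1.72,4.48) = (1.8664,3.6699)
  v3: (1-0.512)·(1.03,4.15) + 0.512·(0.39,4.81) = (0.7023,4.4879)
  v4: (1-0.512)·(-2.79,3.36) + 0.512·(-2.72,4.22) = (-2.7542,3.8003)
  v5: (1-0.512)·(-4.08,-0.26) + 0.512·(-4.03,1.24) = (-4.0544,0.5080)
  v6: (1-0.512)·(-2.82,-1.83) + 0.512·(-2.74,-0.02) = (-2.7790,-0.9033)
  v7: (1-0.512)·(-0.28,-3.21) + 0.512·(-0.58,-0.19) = (-0.4336,-1.6638)
  v8: (1-0.512)·(2.95,-3.2) + 0.512·(0.67,0.26) = (1.7826,-1.4285)
Shoelace sum Σ(x_i·y_{i+1} − x_{i+1}·y_i):
  i=1: 2.2747·3.6699 − 1.8664·0.7875 = +6.8782 (running +6.8782)
  i=2: 1.8664·4.4879 − 0.7023·3.6699 = +5.7988 (running +12.6770)
  i=3: 0.7023·3.8003 − -2.7542·4.4879 = +15.0295 (running +27.7065)
  i=4: -2.7542·0.5080 − -4.0544·3.8003 = +14.0089 (running +41.7154)
  i=5: -4.0544·-0.9033 − -2.7790·0.5080 = +5.0740 (running +46.7894)
  i=6: -2.7790·-1.6638 − -0.4336·-0.9033 = +4.2320 (running +51.0214)
  i=7: -0.4336·-1.4285 − 1.7826·-1.6638 = +3.5853 (running +54.6067)
  i=8: 1.7826·0.7875 − 2.2747·-1.4285 = +4.6533 (running +59.2599)
Area = |Σ|/2 = |59.2599|/2 = 29.6300

Area at t=0.512: 29.6300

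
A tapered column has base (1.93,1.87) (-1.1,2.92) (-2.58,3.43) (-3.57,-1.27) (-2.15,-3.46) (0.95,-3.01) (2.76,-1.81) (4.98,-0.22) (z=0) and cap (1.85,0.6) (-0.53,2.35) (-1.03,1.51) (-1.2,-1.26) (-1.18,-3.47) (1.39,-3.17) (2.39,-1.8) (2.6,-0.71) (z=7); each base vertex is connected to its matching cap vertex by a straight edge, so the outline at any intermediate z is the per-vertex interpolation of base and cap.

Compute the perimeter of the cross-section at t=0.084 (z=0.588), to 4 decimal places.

Perimeter at t=0.084: 23.0892

Cross-section at t=0.084: each vertex is (1-t)·p0[i] + t·p1[i].
  v1: (1-0.084)·(1.93,1.87) + 0.084·(1.85,0.6) = (1.9233,1.7633)
  v2: (1-0.084)·(-1.1,2.92) + 0.084·(-0.53,2.35) = (-1.0521,2.8721)
  v3: (1-0.084)·(-2.58,3.43) + 0.084·(-1.03,1.51) = (-2.4498,3.2687)
  v4: (1-0.084)·(-3.57,-1.27) + 0.084·(-1.2,-1.26) = (-3.3709,-1.2692)
  v5: (1-0.084)·(-2.15,-3.46) + 0.084·(-1.18,-3.47) = (-2.0685,-3.4608)
  v6: (1-0.084)·(0.95,-3.01) + 0.084·(1.39,-3.17) = (0.9870,-3.0234)
  v7: (1-0.084)·(2.76,-1.81) + 0.084·(2.39,-1.8) = (2.7289,-1.8092)
  v8: (1-0.084)·(4.98,-0.22) + 0.084·(2.6,-0.71) = (4.7801,-0.2612)
Perimeter = Σ |v_{i+1} − v_i|:
  edge 1→2: √(-2.9754² + 1.1088²) = 3.1753 (running 3.1753)
  edge 2→3: √(-1.3977² + 0.3966²) = 1.4529 (running 4.6281)
  edge 3→4: √(-0.9211² + -4.5379²) = 4.6304 (running 9.2586)
  edge 4→5: √(1.3024² + -2.1917²) = 2.5495 (running 11.8080)
  edge 5→6: √(3.0555² + 0.4374²) = 3.0866 (running 14.8946)
  edge 6→7: √(1.7420² + 1.2143²) = 2.1234 (running 17.0181)
  edge 7→8: √(2.0512² + 1.5480²) = 2.5697 (running 19.5878)
  edge 8→1: √(-2.8568² + 2.0245²) = 3.5014 (running 23.0892)
Perimeter = 23.0892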